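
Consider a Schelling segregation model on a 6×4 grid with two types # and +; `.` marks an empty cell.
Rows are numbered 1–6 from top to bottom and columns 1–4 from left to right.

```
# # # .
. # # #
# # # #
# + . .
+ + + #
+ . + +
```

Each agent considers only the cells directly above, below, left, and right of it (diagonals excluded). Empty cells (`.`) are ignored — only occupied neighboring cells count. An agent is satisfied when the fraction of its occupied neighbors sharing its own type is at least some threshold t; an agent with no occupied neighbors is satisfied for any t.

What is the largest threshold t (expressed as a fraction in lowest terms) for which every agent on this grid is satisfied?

Row 1: (1,1)# 1/1 · (1,2)# 3/3 · (1,3)# 2/2
Row 2: (2,2)# 3/3 · (2,3)# 4/4 · (2,4)# 2/2
Row 3: (3,1)# 2/2 · (3,2)# 3/4 · (3,3)# 3/3 · (3,4)# 2/2
Row 4: (4,1)# 1/3 · (4,2)+ 1/3
Row 5: (5,1)+ 2/3 · (5,2)+ 3/3 · (5,3)+ 2/3 · (5,4)# 0/2
Row 6: (6,1)+ 1/1 · (6,3)+ 2/2 · (6,4)+ 1/2
The smallest same-type fraction is 0/2 at (5,4), which reduces to 0/1. Any threshold above that leaves this agent unsatisfied.

0/1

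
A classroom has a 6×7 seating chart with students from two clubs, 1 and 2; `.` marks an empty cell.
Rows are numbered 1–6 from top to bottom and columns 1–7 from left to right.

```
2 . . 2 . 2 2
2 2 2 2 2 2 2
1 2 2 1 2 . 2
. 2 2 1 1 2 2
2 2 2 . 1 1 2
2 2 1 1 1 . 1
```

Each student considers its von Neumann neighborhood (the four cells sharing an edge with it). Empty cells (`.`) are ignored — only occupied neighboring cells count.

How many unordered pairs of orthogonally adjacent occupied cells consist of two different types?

13

Scan each occupied cell's neighbors to the right and below so each pair is counted once.
From row 1: 0 unlike of 5 pairs (running 0/5).
From row 2: 2 unlike of 12 pairs (running 2/17).
From row 3: 4 unlike of 9 pairs (running 6/26).
From row 4: 3 unlike of 10 pairs (running 9/36).
From row 5: 3 unlike of 9 pairs (running 12/45).
From row 6: 1 unlike of 4 pairs (running 13/49).
Total adjacent occupied pairs: 49; unlike-type pairs: 13.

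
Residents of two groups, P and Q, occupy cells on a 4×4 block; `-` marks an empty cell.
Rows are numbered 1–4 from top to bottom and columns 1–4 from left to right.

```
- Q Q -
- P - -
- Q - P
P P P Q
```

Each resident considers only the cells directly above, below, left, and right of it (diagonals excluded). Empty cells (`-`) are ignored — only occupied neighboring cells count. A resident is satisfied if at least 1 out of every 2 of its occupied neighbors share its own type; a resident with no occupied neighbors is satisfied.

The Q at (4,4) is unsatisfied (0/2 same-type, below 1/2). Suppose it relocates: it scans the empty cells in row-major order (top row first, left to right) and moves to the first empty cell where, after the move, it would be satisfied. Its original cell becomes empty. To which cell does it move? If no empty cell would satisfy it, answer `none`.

(1,1)

Vacating (4,4). Empty cells in order:
  (1,1): 1/1 same-type → satisfied — stop here.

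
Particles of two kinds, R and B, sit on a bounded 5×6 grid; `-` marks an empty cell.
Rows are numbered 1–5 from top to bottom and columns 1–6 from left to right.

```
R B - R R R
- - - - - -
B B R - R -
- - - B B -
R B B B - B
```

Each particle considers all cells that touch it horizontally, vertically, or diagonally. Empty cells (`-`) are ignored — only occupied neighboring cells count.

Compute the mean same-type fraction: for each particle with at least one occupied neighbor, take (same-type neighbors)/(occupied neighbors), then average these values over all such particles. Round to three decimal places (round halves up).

0.584

(1,1)R 0/1
(1,2)B 0/1
(1,4)R 1/1
(1,5)R 2/2
(1,6)R 1/1
(3,1)B 1/1
(3,2)B 1/2
(3,3)R 0/2
(3,5)R 0/2
(4,4)B 3/5
(4,5)B 3/4
(5,1)R 0/1
(5,2)B 1/2
(5,3)B 3/3
(5,4)B 3/3
(5,6)B 1/1
Sum over 16 particles: 0/1 + 0/1 + 1/1 + 2/2 + 1/1 + 1/1 + 1/2 + 0/2 + 0/2 + 3/5 + 3/4 + 0/1 + 1/2 + 3/3 + 3/3 + 1/1 = 187/20; mean = 187/20 ÷ 16 = 187/320 = 0.584375 → 0.584.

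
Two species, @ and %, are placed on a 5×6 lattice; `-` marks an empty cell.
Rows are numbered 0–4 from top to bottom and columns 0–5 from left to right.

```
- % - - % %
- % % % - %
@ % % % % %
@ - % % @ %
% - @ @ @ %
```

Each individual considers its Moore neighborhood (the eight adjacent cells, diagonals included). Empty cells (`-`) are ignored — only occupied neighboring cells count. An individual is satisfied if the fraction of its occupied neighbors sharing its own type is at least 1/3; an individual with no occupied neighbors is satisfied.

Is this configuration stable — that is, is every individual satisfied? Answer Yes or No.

No

(0,1)% 2/2 ✓
(0,4)% 3/3 ✓
(0,5)% 2/2 ✓
(1,1)% 4/5 ✓
(1,2)% 6/6 ✓
(1,3)% 5/5 ✓
(1,5)% 4/4 ✓
(2,0)@ 1/3 ✓
(2,1)% 4/6 ✓
(2,2)% 7/7 ✓
(2,3)% 6/7 ✓
(2,4)% 6/7 ✓
(2,5)% 3/4 ✓
(3,0)@ 1/3 ✓
(3,2)% 4/6 ✓
(3,3)% 4/8 ✓
(3,4)@ 2/8 ✗
(3,5)% 3/5 ✓
(4,0)% 0/1 ✗
(4,2)@ 1/3 ✓
(4,3)@ 3/5 ✓
(4,4)@ 2/5 ✓
(4,5)% 1/3 ✓
For instance (3,4) has only 2/8 same-type neighbors, below 1/3.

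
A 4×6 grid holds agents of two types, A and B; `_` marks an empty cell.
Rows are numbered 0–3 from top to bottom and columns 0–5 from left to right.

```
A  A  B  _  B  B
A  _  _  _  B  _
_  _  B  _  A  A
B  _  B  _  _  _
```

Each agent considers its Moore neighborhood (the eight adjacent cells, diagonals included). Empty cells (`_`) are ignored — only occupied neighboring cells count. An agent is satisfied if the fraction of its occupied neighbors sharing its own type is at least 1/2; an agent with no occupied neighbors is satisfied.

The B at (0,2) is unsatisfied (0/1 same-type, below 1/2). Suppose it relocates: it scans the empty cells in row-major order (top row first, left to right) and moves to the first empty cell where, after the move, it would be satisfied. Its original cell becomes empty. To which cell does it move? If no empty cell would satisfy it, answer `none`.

(0,3)

Vacating (0,2). Empty cells in order:
  (0,3): 2/2 same-type → satisfied — stop here.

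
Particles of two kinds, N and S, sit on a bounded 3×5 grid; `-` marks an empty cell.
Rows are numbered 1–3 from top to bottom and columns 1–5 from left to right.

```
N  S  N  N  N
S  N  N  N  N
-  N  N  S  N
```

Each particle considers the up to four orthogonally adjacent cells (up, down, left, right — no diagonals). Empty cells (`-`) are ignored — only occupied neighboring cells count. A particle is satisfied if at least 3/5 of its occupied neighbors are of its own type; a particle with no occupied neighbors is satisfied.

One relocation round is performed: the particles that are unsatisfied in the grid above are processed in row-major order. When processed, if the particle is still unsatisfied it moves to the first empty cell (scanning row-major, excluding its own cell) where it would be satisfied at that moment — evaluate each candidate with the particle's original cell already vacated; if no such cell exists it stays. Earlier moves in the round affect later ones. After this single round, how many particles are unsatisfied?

6

Initially unsatisfied (in order): (1,1), (1,2), (2,1), (2,2), (3,4), (3,5).
  (1,1): no empty cell satisfies it; stays.
  (1,2): no empty cell satisfies it; stays.
  (2,1): no empty cell satisfies it; stays.
  (2,2): no empty cell satisfies it; stays.
  (3,4): no empty cell satisfies it; stays.
  (3,5): no empty cell satisfies it; stays.
Resulting grid:
N S N N N
S N N N N
- N N S N
Unsatisfied now: (1,1), (1,2), (2,1), (2,2), (3,4), (3,5).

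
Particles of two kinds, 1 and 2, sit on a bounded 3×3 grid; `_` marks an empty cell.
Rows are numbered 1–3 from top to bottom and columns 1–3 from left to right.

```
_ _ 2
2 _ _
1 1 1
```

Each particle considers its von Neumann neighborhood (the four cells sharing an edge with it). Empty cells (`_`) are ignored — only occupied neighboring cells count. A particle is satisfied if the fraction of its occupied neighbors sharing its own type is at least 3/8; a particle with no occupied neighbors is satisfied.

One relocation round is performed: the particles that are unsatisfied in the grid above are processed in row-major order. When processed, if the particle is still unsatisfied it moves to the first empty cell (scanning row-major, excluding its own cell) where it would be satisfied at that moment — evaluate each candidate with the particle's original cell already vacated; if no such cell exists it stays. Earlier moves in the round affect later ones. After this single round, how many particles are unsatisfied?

0

Initially unsatisfied (in order): (2,1).
  (2,1) → (1,1).
Resulting grid:
2 _ 2
_ _ _
1 1 1
All satisfied now.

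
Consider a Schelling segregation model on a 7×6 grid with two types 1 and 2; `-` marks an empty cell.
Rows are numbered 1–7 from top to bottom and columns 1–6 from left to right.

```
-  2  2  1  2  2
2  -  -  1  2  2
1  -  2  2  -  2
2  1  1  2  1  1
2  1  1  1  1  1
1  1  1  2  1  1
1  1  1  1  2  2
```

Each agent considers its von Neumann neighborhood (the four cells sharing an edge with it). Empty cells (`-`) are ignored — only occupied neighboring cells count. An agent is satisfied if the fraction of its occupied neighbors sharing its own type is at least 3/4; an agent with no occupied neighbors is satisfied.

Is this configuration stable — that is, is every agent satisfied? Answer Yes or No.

(1,2)2 1/1 ✓
(1,3)2 1/2 ✗
(1,4)1 1/3 ✗
(1,5)2 2/3 ✗
(1,6)2 2/2 ✓
(2,1)2 0/1 ✗
(2,4)1 1/3 ✗
(2,5)2 2/3 ✗
(2,6)2 3/3 ✓
(3,1)1 0/2 ✗
(3,3)2 1/2 ✗
(3,4)2 2/3 ✗
(3,6)2 1/2 ✗
(4,1)2 1/3 ✗
(4,2)1 2/3 ✗
(4,3)1 2/4 ✗
(4,4)2 1/4 ✗
(4,5)1 2/3 ✗
(4,6)1 2/3 ✗
(5,1)2 1/3 ✗
(5,2)1 3/4 ✓
(5,3)1 4/4 ✓
(5,4)1 2/4 ✗
(5,5)1 4/4 ✓
(5,6)1 3/3 ✓
(6,1)1 2/3 ✗
(6,2)1 4/4 ✓
(6,3)1 3/4 ✓
(6,4)2 0/4 ✗
(6,5)1 2/4 ✗
(6,6)1 2/3 ✗
(7,1)1 2/2 ✓
(7,2)1 3/3 ✓
(7,3)1 3/3 ✓
(7,4)1 1/3 ✗
(7,5)2 1/3 ✗
(7,6)2 1/2 ✗
For instance (1,3) has only 1/2 same-type neighbors, below 3/4.

No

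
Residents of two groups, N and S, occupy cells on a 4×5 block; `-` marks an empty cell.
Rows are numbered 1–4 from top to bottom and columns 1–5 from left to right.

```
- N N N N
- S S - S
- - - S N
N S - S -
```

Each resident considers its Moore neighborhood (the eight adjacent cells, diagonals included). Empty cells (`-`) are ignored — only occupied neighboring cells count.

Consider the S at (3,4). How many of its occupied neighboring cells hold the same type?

3

Occupied neighbors of (3,4): (2,3)=S, (2,5)=S, (3,5)=N, (4,4)=S.
Same type (S): 3 of 4.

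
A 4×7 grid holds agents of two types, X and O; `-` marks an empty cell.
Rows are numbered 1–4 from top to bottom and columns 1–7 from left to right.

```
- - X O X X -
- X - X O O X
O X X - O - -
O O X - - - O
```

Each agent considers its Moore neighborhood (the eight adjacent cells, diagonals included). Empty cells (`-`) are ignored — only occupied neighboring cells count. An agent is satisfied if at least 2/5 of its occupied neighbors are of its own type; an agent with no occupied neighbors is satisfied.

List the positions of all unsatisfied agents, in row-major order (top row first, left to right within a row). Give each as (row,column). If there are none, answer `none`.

(1,3)X 2/3 satisfied
(1,4)O 1/4 not
(1,5)X 2/5 satisfied
(1,6)X 2/4 satisfied
(2,2)X 3/4 satisfied
(2,4)X 3/6 satisfied
(2,5)O 3/6 satisfied
(2,6)O 2/5 satisfied
(2,7)X 1/2 satisfied
(3,1)O 2/4 satisfied
(3,2)X 3/6 satisfied
(3,3)X 4/5 satisfied
(3,5)O 2/3 satisfied
(4,1)O 2/3 satisfied
(4,2)O 2/5 satisfied
(4,3)X 2/3 satisfied
(4,7)O 0/0 satisfied

(1,4)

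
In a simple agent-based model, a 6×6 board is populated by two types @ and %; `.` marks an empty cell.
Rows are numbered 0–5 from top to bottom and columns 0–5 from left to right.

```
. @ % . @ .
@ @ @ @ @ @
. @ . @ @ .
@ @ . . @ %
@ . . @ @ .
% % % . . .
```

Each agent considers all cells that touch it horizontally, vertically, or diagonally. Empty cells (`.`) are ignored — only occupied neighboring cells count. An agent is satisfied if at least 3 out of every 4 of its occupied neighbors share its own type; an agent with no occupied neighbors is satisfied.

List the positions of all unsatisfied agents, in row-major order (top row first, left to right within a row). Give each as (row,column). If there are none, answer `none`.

(0,2), (3,5), (4,0), (4,3), (4,4), (5,0), (5,1), (5,2)

(0,1)@ 3/4 ✓
(0,2)% 0/4 ✗
(0,4)@ 3/3 ✓
(1,0)@ 3/3 ✓
(1,1)@ 4/5 ✓
(1,2)@ 5/6 ✓
(1,3)@ 5/6 ✓
(1,4)@ 5/5 ✓
(1,5)@ 3/3 ✓
(2,1)@ 5/5 ✓
(2,3)@ 5/5 ✓
(2,4)@ 5/6 ✓
(3,0)@ 3/3 ✓
(3,1)@ 3/3 ✓
(3,4)@ 4/5 ✓
(3,5)% 0/3 ✗
(4,0)@ 2/4 ✗
(4,3)@ 2/3 ✗
(4,4)@ 2/3 ✗
(5,0)% 1/2 ✗
(5,1)% 2/3 ✗
(5,2)% 1/2 ✗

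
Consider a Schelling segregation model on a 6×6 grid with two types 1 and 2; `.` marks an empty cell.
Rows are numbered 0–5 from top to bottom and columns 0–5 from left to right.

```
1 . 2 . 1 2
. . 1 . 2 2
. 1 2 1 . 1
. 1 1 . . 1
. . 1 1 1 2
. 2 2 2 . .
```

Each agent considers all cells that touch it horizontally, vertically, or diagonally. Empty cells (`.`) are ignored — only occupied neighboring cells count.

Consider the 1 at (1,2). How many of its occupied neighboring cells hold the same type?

2

Occupied neighbors of (1,2): (0,2)=2, (2,1)=1, (2,2)=2, (2,3)=1.
Same type (1): 2 of 4.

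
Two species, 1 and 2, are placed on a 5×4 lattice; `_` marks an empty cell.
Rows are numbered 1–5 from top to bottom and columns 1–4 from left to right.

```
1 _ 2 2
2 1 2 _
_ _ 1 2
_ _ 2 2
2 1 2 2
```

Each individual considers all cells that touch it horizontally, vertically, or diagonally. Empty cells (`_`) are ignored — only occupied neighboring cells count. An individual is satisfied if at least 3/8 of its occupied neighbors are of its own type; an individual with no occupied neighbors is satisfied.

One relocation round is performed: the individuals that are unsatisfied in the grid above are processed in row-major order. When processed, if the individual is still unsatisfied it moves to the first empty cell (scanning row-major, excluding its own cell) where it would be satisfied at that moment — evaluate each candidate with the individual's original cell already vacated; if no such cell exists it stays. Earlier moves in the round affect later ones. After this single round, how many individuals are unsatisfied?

0

Initially unsatisfied (in order): (2,1), (3,3), (5,1), (5,2).
  (2,1) → (1,2).
  (3,3) → (2,1).
  (5,1) → (2,4).
  (5,2) → (3,1).
Resulting grid:
1 2 2 2
1 1 2 2
1 _ _ 2
_ _ 2 2
_ _ 2 2
All satisfied now.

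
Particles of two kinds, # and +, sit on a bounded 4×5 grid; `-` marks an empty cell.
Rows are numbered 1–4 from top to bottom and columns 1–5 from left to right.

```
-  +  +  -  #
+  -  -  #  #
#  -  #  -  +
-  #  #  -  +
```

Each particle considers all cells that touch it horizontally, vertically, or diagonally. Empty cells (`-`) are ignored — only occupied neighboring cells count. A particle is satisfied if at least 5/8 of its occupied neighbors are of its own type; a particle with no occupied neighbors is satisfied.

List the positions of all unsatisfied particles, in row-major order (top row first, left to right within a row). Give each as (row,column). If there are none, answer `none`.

(1,2)+ 2/2 ok
(1,3)+ 1/2 unhappy
(1,5)# 2/2 ok
(2,1)+ 1/2 unhappy
(2,4)# 3/5 unhappy
(2,5)# 2/3 ok
(3,1)# 1/2 unhappy
(3,3)# 3/3 ok
(3,5)+ 1/3 unhappy
(4,2)# 3/3 ok
(4,3)# 2/2 ok
(4,5)+ 1/1 ok

(1,3), (2,1), (2,4), (3,1), (3,5)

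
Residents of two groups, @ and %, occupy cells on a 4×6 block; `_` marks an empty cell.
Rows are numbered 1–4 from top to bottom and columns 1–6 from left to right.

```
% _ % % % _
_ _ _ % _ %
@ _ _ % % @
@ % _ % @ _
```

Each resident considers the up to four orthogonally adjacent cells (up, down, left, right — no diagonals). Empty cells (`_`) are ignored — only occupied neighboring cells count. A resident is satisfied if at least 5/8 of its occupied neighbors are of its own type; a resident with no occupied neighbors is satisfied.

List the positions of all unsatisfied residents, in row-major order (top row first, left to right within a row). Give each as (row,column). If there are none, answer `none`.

Row 1: (1,1)% 0/0 satisfied · (1,3)% 1/1 satisfied · (1,4)% 3/3 satisfied · (1,5)% 1/1 satisfied
Row 2: (2,4)% 2/2 satisfied · (2,6)% 0/1 not
Row 3: (3,1)@ 1/1 satisfied · (3,4)% 3/3 satisfied · (3,5)% 1/3 not · (3,6)@ 0/2 not
Row 4: (4,1)@ 1/2 not · (4,2)% 0/1 not · (4,4)% 1/2 not · (4,5)@ 0/2 not

(2,6), (3,5), (3,6), (4,1), (4,2), (4,4), (4,5)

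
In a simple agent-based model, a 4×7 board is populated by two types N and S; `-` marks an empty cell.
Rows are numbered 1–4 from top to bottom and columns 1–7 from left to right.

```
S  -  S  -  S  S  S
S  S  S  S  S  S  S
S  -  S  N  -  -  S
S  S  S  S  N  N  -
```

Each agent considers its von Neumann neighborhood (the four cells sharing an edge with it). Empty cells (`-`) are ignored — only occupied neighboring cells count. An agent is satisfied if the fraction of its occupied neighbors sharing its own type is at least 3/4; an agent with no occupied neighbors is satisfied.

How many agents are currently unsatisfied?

5

(1,1)S 1/1 ✓
(1,3)S 1/1 ✓
(1,5)S 2/2 ✓
(1,6)S 3/3 ✓
(1,7)S 2/2 ✓
(2,1)S 3/3 ✓
(2,2)S 2/2 ✓
(2,3)S 4/4 ✓
(2,4)S 2/3 ✗
(2,5)S 3/3 ✓
(2,6)S 3/3 ✓
(2,7)S 3/3 ✓
(3,1)S 2/2 ✓
(3,3)S 2/3 ✗
(3,4)N 0/3 ✗
(3,7)S 1/1 ✓
(4,1)S 2/2 ✓
(4,2)S 2/2 ✓
(4,3)S 3/3 ✓
(4,4)S 1/3 ✗
(4,5)N 1/2 ✗
(4,6)N 1/1 ✓
Unsatisfied: (2,4), (3,3), (3,4), (4,4), (4,5) — 5 in total.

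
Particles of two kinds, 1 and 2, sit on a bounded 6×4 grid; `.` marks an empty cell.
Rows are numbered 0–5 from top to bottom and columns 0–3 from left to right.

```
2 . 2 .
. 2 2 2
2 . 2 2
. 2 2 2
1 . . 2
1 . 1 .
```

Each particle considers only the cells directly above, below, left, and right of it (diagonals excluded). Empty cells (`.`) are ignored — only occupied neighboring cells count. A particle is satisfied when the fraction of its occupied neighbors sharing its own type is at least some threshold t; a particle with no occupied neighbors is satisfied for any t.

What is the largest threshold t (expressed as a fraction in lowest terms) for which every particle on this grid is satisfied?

(0,0)2 — no occupied neighbors
(0,2)2 1/1
(1,1)2 1/1
(1,2)2 4/4
(1,3)2 2/2
(2,0)2 — no occupied neighbors
(2,2)2 3/3
(2,3)2 3/3
(3,1)2 1/1
(3,2)2 3/3
(3,3)2 3/3
(4,0)1 1/1
(4,3)2 1/1
(5,0)1 1/1
(5,2)1 — no occupied neighbors
The smallest same-type fraction is 1/1 at (0,2), which reduces to 1/1. Any threshold above that leaves this particle unsatisfied.

1/1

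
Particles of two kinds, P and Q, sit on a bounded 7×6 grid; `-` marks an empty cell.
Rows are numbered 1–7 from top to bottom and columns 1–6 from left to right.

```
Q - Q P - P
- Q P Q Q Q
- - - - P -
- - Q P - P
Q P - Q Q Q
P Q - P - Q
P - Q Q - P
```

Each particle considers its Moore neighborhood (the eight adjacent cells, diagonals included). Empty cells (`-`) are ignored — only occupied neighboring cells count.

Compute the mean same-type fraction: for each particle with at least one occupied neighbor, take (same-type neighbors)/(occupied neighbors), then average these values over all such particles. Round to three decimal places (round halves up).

0.408

(1,1)Q 1/1
(1,3)Q 2/4
(1,4)P 1/4
(1,6)P 0/2
(2,2)Q 2/3
(2,3)P 1/4
(2,4)Q 2/5
(2,5)Q 2/5
(2,6)Q 1/3
(3,5)P 2/5
(4,3)Q 1/3
(4,4)P 1/4
(4,6)P 1/3
(5,1)Q 1/3
(5,2)P 1/4
(5,4)Q 2/4
(5,5)Q 3/6
(5,6)Q 2/3
(6,1)P 2/4
(6,2)Q 2/5
(6,4)P 0/4
(6,6)Q 2/3
(7,1)P 1/2
(7,3)Q 2/3
(7,4)Q 1/2
(7,6)P 0/1
Sum over 26 particles: 1/1 + 2/4 + 1/4 + 0/2 + 2/3 + 1/4 + 2/5 + 2/5 + 1/3 + 2/5 + 1/3 + 1/4 + 1/3 + 1/3 + 1/4 + 2/4 + 3/6 + 2/3 + 2/4 + 2/5 + 0/4 + 2/3 + 1/2 + 2/3 + 1/2 + 0/1 = 53/5; mean = 53/5 ÷ 26 = 53/130 = 0.407692… → 0.408.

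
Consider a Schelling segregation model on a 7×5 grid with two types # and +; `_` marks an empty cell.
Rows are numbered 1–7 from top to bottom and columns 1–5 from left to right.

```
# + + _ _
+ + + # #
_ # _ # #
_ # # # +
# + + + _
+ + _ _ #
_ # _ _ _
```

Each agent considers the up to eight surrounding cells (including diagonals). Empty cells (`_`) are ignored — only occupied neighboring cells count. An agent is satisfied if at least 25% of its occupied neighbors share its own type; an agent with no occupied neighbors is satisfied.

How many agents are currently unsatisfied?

3

(1,1)# 0/3 not
(1,2)+ 4/5 satisfied
(1,3)+ 3/4 satisfied
(2,1)+ 2/4 satisfied
(2,2)+ 4/6 satisfied
(2,3)+ 3/6 satisfied
(2,4)# 3/5 satisfied
(2,5)# 3/3 satisfied
(3,2)# 2/5 satisfied
(3,4)# 5/7 satisfied
(3,5)# 4/5 satisfied
(4,2)# 3/5 satisfied
(4,3)# 4/7 satisfied
(4,4)# 3/6 satisfied
(4,5)+ 1/4 satisfied
(5,1)# 1/4 satisfied
(5,2)+ 3/6 satisfied
(5,3)+ 3/6 satisfied
(5,4)+ 2/5 satisfied
(6,1)+ 2/4 satisfied
(6,2)+ 3/5 satisfied
(6,5)# 0/1 not
(7,2)# 0/2 not
Unsatisfied: (1,1), (6,5), (7,2) — 3 in total.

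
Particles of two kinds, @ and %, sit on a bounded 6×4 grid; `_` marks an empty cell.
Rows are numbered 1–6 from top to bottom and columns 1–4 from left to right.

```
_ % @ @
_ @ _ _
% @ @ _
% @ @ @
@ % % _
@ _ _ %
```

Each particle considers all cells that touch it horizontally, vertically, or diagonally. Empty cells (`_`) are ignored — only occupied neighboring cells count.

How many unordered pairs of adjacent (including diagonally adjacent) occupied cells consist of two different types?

Scan each occupied cell's neighbors to the right and below (and the two forward diagonals) so each pair is counted once.
Row 1: %(1,2)–@(1,3)≠ %(1,2)–@(2,2)≠ @(1,3)–@(1,4)= @(1,3)–@(2,2)=  → 2/4 unlike.
Row 2: @(2,2)–@(3,2)= @(2,2)–@(3,3)= @(2,2)–%(3,1)≠  → 1/3 unlike.
Row 3: %(3,1)–@(3,2)≠ %(3,1)–%(4,1)= %(3,1)–@(4,2)≠ @(3,2)–@(3,3)= @(3,2)–@(4,2)= @(3,2)–@(4,3)= @(3,2)–%(4,1)≠ @(3,3)–@(4,3)= @(3,3)–@(4,4)= @(3,3)–@(4,2)=  → 3/10 unlike.
Row 4: %(4,1)–@(4,2)≠ %(4,1)–@(5,1)≠ %(4,1)–%(5,2)= @(4,2)–@(4,3)= @(4,2)–%(5,2)≠ @(4,2)–%(5,3)≠ @(4,2)–@(5,1)= @(4,3)–@(4,4)= @(4,3)–%(5,3)≠ @(4,3)–%(5,2)≠ @(4,4)–%(5,3)≠  → 7/11 unlike.
Row 5: @(5,1)–%(5,2)≠ @(5,1)–@(6,1)= %(5,2)–%(5,3)= %(5,2)–@(6,1)≠ %(5,3)–%(6,4)=  → 2/5 unlike.
Total adjacent occupied pairs: 33; unlike-type pairs: 15.

15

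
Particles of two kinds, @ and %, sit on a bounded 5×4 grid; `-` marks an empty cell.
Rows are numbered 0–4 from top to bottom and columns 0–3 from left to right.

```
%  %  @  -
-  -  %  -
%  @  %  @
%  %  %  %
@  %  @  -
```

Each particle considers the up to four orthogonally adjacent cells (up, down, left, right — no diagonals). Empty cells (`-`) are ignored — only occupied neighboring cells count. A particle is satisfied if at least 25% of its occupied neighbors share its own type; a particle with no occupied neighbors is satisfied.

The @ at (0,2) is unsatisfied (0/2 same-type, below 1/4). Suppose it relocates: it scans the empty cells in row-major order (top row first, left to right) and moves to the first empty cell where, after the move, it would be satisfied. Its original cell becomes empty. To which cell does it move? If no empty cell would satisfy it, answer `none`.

Vacating (0,2). Empty cells in order:
  (0,3): 0/0 same-type → satisfied — stop here.

(0,3)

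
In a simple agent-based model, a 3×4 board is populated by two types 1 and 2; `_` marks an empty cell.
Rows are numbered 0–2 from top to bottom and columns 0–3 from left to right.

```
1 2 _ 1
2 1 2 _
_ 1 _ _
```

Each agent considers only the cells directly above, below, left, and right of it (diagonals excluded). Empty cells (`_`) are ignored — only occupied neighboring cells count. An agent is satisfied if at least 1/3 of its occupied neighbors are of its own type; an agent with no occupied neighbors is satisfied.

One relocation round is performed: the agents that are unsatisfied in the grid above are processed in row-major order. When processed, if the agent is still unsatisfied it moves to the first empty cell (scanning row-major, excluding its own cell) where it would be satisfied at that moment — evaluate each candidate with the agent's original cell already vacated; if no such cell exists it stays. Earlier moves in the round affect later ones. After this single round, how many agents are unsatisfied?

Initially unsatisfied (in order): (0,0), (0,1), (1,0), (1,1), (1,2).
  (0,0) → (0,2).
  (0,1) → (0,0).
  (1,0): now satisfied by earlier moves; stays.
  (1,1): now satisfied by earlier moves; stays.
  (1,2) → (0,1).
Resulting grid:
2 2 1 1
2 1 _ _
_ 1 _ _
All satisfied now.

0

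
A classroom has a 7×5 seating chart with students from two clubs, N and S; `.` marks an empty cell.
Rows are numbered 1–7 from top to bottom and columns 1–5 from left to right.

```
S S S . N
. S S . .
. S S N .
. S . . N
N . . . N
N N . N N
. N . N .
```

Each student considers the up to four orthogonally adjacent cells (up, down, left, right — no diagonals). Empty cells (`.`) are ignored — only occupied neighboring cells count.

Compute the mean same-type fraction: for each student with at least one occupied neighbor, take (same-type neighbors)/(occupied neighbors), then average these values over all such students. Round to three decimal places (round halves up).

0.926

Row 1: (1,1)S 1/1 · (1,2)S 3/3 · (1,3)S 2/2 · (1,5)N — no occupied neighbors
Row 2: (2,2)S 3/3 · (2,3)S 3/3
Row 3: (3,2)S 3/3 · (3,3)S 2/3 · (3,4)N 0/1
Row 4: (4,2)S 1/1 · (4,5)N 1/1
Row 5: (5,1)N 1/1 · (5,5)N 2/2
Row 6: (6,1)N 2/2 · (6,2)N 2/2 · (6,4)N 2/2 · (6,5)N 2/2
Row 7: (7,2)N 1/1 · (7,4)N 1/1
Sum over 18 students: 1/1 + 3/3 + 2/2 + 3/3 + 3/3 + 3/3 + 2/3 + 0/1 + 1/1 + 1/1 + 1/1 + 2/2 + 2/2 + 2/2 + 2/2 + 2/2 + 1/1 + 1/1 = 50/3; mean = 50/3 ÷ 18 = 25/27 = 0.925925… → 0.926.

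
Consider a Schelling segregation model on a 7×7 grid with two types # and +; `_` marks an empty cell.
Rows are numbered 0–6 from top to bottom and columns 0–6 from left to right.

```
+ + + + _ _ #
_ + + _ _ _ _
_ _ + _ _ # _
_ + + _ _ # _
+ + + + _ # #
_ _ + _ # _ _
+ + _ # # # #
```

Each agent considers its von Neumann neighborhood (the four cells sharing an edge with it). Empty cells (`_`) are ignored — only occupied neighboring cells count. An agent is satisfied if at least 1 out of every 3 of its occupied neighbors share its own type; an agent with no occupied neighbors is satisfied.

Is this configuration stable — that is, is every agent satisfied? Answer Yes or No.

Yes

Row 0: (0,0)+ 1/1 ok · (0,1)+ 3/3 ok · (0,2)+ 3/3 ok · (0,3)+ 1/1 ok · (0,6)# 0/0 ok
Row 1: (1,1)+ 2/2 ok · (1,2)+ 3/3 ok
Row 2: (2,2)+ 2/2 ok · (2,5)# 1/1 ok
Row 3: (3,1)+ 2/2 ok · (3,2)+ 3/3 ok · (3,5)# 2/2 ok
Row 4: (4,0)+ 1/1 ok · (4,1)+ 3/3 ok · (4,2)+ 4/4 ok · (4,3)+ 1/1 ok · (4,5)# 2/2 ok · (4,6)# 1/1 ok
Row 5: (5,2)+ 1/1 ok · (5,4)# 1/1 ok
Row 6: (6,0)+ 1/1 ok · (6,1)+ 1/1 ok · (6,3)# 1/1 ok · (6,4)# 3/3 ok · (6,5)# 2/2 ok · (6,6)# 1/1 ok
All meet the threshold, so the configuration is stable.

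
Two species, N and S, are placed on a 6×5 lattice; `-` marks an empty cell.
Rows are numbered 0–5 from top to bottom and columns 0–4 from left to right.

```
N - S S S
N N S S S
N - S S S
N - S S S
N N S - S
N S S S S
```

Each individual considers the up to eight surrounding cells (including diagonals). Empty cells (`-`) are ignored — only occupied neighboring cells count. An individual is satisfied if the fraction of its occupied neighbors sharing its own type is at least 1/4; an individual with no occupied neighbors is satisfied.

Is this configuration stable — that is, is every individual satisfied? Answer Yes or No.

Row 0: (0,0)N 2/2 ok · (0,2)S 3/4 ok · (0,3)S 5/5 ok · (0,4)S 3/3 ok
Row 1: (1,0)N 3/3 ok · (1,1)N 3/6 ok · (1,2)S 5/6 ok · (1,3)S 8/8 ok · (1,4)S 5/5 ok
Row 2: (2,0)N 3/3 ok · (2,2)S 5/6 ok · (2,3)S 8/8 ok · (2,4)S 5/5 ok
Row 3: (3,0)N 3/3 ok · (3,2)S 4/5 ok · (3,3)S 7/7 ok · (3,4)S 4/4 ok
Row 4: (4,0)N 3/4 ok · (4,1)N 3/7 ok · (4,2)S 5/6 ok · (4,4)S 4/4 ok
Row 5: (5,0)N 2/3 ok · (5,1)S 2/5 ok · (5,2)S 3/4 ok · (5,3)S 4/4 ok · (5,4)S 2/2 ok
All meet the threshold, so the configuration is stable.

Yes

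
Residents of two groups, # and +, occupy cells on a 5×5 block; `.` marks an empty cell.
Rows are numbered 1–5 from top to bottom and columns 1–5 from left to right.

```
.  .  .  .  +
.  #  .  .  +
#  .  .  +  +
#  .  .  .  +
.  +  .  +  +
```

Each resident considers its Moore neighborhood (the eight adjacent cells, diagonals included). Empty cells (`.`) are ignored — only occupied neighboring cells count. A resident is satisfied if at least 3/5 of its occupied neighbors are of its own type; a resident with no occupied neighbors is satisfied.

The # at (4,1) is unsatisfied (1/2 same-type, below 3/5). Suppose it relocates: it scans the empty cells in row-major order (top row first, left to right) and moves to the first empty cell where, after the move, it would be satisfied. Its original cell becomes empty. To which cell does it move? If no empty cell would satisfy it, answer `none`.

Vacating (4,1). Empty cells in order:
  (1,1): 1/1 same-type → satisfied — stop here.

(1,1)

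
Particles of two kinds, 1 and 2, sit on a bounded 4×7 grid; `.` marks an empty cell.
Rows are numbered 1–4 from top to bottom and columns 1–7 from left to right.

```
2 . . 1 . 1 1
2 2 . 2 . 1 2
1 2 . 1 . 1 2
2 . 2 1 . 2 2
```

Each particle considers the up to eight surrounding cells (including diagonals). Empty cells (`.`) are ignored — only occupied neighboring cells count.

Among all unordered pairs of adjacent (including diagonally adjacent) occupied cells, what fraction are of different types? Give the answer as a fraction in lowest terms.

Scan each occupied cell's neighbors to the right and below (and the two forward diagonals) so each pair is counted once.
Row 1: 2(1,1)–2(2,1)= 2(1,1)–2(2,2)= 1(1,4)–2(2,4)≠ 1(1,6)–1(1,7)= 1(1,6)–1(2,6)= 1(1,6)–2(2,7)≠ 1(1,7)–2(2,7)≠ 1(1,7)–1(2,6)=  → 3/8 unlike.
Row 2: 2(2,1)–2(2,2)= 2(2,1)–1(3,1)≠ 2(2,1)–2(3,2)= 2(2,2)–2(3,2)= 2(2,2)–1(3,1)≠ 2(2,4)–1(3,4)≠ 1(2,6)–2(2,7)≠ 1(2,6)–1(3,6)= 1(2,6)–2(3,7)≠ 2(2,7)–2(3,7)= 2(2,7)–1(3,6)≠  → 6/11 unlike.
Row 3: 1(3,1)–2(3,2)≠ 1(3,1)–2(4,1)≠ 2(3,2)–2(4,3)= 2(3,2)–2(4,1)= 1(3,4)–1(4,4)= 1(3,4)–2(4,3)≠ 1(3,6)–2(3,7)≠ 1(3,6)–2(4,6)≠ 1(3,6)–2(4,7)≠ 2(3,7)–2(4,7)= 2(3,7)–2(4,6)=  → 6/11 unlike.
Row 4: 2(4,3)–1(4,4)≠ 2(4,6)–2(4,7)=  → 1/2 unlike.
Total adjacent occupied pairs: 32; unlike-type pairs: 16.
16/32 reduces to 1/2.

1/2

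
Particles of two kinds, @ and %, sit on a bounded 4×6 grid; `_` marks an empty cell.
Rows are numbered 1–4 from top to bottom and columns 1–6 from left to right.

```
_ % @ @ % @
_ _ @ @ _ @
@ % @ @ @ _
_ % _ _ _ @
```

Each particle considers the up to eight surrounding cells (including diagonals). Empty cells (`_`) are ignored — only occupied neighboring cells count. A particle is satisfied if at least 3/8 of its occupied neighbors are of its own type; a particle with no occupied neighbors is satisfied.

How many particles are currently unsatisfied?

5

Row 1: (1,2)% 0/2 not · (1,3)@ 3/4 satisfied · (1,4)@ 3/4 satisfied · (1,5)% 0/4 not · (1,6)@ 1/2 satisfied
Row 2: (2,3)@ 5/7 satisfied · (2,4)@ 6/7 satisfied · (2,6)@ 2/3 satisfied
Row 3: (3,1)@ 0/2 not · (3,2)% 1/4 not · (3,3)@ 3/5 satisfied · (3,4)@ 4/4 satisfied · (3,5)@ 4/4 satisfied
Row 4: (4,2)% 1/3 not · (4,6)@ 1/1 satisfied
Unsatisfied: (1,2), (1,5), (3,1), (3,2), (4,2) — 5 in total.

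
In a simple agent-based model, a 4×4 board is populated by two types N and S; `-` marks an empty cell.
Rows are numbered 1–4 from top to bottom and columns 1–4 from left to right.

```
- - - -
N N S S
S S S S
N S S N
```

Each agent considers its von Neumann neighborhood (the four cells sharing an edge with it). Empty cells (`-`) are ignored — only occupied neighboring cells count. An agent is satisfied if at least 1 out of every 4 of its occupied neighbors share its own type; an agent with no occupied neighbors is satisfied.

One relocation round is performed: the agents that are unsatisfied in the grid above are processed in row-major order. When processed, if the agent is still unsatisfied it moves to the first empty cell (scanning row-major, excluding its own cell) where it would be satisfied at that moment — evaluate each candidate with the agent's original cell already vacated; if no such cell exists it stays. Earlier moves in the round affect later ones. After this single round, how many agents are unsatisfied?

Initially unsatisfied (in order): (4,1), (4,4).
  (4,1) → (1,1).
  (4,4) → (1,2).
Resulting grid:
N N - -
N N S S
S S S S
- S S -
All satisfied now.

0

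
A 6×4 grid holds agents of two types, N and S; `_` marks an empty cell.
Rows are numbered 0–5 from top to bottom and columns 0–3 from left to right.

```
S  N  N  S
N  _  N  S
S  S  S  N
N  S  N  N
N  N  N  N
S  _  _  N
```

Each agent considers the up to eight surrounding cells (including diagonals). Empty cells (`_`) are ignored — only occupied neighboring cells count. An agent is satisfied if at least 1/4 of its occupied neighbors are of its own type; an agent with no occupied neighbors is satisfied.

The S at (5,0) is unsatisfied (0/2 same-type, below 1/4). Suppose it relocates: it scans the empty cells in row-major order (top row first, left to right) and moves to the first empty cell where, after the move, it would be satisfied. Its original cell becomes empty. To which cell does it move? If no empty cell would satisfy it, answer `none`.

(1,1)

Vacating (5,0). Empty cells in order:
  (1,1): 4/8 same-type → satisfied — stop here.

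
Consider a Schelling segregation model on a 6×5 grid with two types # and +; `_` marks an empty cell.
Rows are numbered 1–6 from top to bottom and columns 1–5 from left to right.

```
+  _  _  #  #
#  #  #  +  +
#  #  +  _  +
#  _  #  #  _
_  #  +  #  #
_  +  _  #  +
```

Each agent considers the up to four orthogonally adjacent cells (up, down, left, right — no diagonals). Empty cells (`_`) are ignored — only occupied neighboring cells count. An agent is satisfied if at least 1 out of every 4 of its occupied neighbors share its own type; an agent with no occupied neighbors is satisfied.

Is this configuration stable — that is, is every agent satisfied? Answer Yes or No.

No

(1,1)+ 0/1 unhappy
(1,4)# 1/2 ok
(1,5)# 1/2 ok
(2,1)# 2/3 ok
(2,2)# 3/3 ok
(2,3)# 1/3 ok
(2,4)+ 1/3 ok
(2,5)+ 2/3 ok
(3,1)# 3/3 ok
(3,2)# 2/3 ok
(3,3)+ 0/3 unhappy
(3,5)+ 1/1 ok
(4,1)# 1/1 ok
(4,3)# 1/3 ok
(4,4)# 2/2 ok
(5,2)# 0/2 unhappy
(5,3)+ 0/3 unhappy
(5,4)# 3/4 ok
(5,5)# 1/2 ok
(6,2)+ 0/1 unhappy
(6,4)# 1/2 ok
(6,5)+ 0/2 unhappy
For instance (1,1) has only 0/1 same-type neighbors, below 1/4.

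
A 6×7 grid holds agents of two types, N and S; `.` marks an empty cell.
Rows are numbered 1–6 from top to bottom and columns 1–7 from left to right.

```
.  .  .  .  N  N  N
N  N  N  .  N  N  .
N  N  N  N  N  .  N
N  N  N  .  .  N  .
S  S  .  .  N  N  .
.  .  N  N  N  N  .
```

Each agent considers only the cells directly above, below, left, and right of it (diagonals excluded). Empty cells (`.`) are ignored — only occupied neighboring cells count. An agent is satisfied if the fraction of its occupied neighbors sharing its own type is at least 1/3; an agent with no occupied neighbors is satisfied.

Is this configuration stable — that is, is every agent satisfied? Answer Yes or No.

Yes

Row 1: (1,5)N 2/2 satisfied · (1,6)N 3/3 satisfied · (1,7)N 1/1 satisfied
Row 2: (2,1)N 2/2 satisfied · (2,2)N 3/3 satisfied · (2,3)N 2/2 satisfied · (2,5)N 3/3 satisfied · (2,6)N 2/2 satisfied
Row 3: (3,1)N 3/3 satisfied · (3,2)N 4/4 satisfied · (3,3)N 4/4 satisfied · (3,4)N 2/2 satisfied · (3,5)N 2/2 satisfied · (3,7)N 0/0 satisfied
Row 4: (4,1)N 2/3 satisfied · (4,2)N 3/4 satisfied · (4,3)N 2/2 satisfied · (4,6)N 1/1 satisfied
Row 5: (5,1)S 1/2 satisfied · (5,2)S 1/2 satisfied · (5,5)N 2/2 satisfied · (5,6)N 3/3 satisfied
Row 6: (6,3)N 1/1 satisfied · (6,4)N 2/2 satisfied · (6,5)N 3/3 satisfied · (6,6)N 2/2 satisfied
All meet the threshold, so the configuration is stable.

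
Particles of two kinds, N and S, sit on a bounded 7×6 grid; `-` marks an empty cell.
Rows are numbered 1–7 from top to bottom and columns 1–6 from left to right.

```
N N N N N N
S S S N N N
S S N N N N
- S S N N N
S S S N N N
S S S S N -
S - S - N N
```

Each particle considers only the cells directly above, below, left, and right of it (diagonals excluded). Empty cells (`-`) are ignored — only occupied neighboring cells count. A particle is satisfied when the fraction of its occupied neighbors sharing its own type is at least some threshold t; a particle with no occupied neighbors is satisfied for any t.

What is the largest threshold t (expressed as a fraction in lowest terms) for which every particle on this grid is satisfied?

Row 1: (1,1)N 1/2 · (1,2)N 2/3 · (1,3)N 2/3 · (1,4)N 3/3 · (1,5)N 3/3 · (1,6)N 2/2
Row 2: (2,1)S 2/3 · (2,2)S 3/4 · (2,3)S 1/4 · (2,4)N 3/4 · (2,5)N 4/4 · (2,6)N 3/3
Row 3: (3,1)S 2/2 · (3,2)S 3/4 · (3,3)N 1/4 · (3,4)N 4/4 · (3,5)N 4/4 · (3,6)N 3/3
Row 4: (4,2)S 3/3 · (4,3)S 2/4 · (4,4)N 3/4 · (4,5)N 4/4 · (4,6)N 3/3
Row 5: (5,1)S 2/2 · (5,2)S 4/4 · (5,3)S 3/4 · (5,4)N 2/4 · (5,5)N 4/4 · (5,6)N 2/2
Row 6: (6,1)S 3/3 · (6,2)S 3/3 · (6,3)S 4/4 · (6,4)S 1/3 · (6,5)N 2/3
Row 7: (7,1)S 1/1 · (7,3)S 1/1 · (7,5)N 2/2 · (7,6)N 1/1
The smallest same-type fraction is 1/4 at (2,3), which reduces to 1/4. Any threshold above that leaves this particle unsatisfied.

1/4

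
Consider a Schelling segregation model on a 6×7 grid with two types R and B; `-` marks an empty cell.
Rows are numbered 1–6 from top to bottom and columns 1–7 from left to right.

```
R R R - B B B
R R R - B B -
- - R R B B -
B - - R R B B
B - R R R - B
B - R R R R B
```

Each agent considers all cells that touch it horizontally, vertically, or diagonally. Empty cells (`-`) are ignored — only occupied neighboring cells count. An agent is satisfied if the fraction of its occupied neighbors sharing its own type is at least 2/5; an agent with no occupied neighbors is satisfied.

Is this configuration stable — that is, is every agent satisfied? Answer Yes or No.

(1,1)R 3/3 ok
(1,2)R 5/5 ok
(1,3)R 3/3 ok
(1,5)B 3/3 ok
(1,6)B 4/4 ok
(1,7)B 2/2 ok
(2,1)R 3/3 ok
(2,2)R 6/6 ok
(2,3)R 5/5 ok
(2,5)B 5/6 ok
(2,6)B 6/6 ok
(3,3)R 4/4 ok
(3,4)R 4/6 ok
(3,5)B 4/7 ok
(3,6)B 5/6 ok
(4,1)B 1/1 ok
(4,4)R 6/7 ok
(4,5)R 4/7 ok
(4,6)B 4/6 ok
(4,7)B 3/3 ok
(5,1)B 2/2 ok
(5,3)R 4/4 ok
(5,4)R 7/7 ok
(5,5)R 6/7 ok
(5,7)B 3/4 ok
(6,1)B 1/1 ok
(6,3)R 3/3 ok
(6,4)R 5/5 ok
(6,5)R 4/4 ok
(6,6)R 2/4 ok
(6,7)B 1/2 ok
All meet the threshold, so the configuration is stable.

Yes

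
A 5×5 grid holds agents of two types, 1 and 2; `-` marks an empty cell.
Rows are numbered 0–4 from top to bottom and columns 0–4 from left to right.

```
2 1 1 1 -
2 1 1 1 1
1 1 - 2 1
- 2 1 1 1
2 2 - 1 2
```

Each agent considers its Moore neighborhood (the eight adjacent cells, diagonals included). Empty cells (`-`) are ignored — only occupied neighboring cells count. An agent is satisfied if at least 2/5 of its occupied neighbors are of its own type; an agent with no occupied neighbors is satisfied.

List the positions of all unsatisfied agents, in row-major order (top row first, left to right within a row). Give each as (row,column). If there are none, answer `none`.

Row 0: (0,0)2 1/3 not · (0,1)1 3/5 satisfied · (0,2)1 5/5 satisfied · (0,3)1 4/4 satisfied
Row 1: (1,0)2 1/5 not · (1,1)1 5/7 satisfied · (1,2)1 6/7 satisfied · (1,3)1 5/6 satisfied · (1,4)1 3/4 satisfied
Row 2: (2,0)1 2/4 satisfied · (2,1)1 4/6 satisfied · (2,3)2 0/7 not · (2,4)1 4/5 satisfied
Row 3: (3,1)2 2/5 satisfied · (3,2)1 3/6 satisfied · (3,3)1 4/6 satisfied · (3,4)1 3/5 satisfied
Row 4: (4,0)2 2/2 satisfied · (4,1)2 2/3 satisfied · (4,3)1 3/4 satisfied · (4,4)2 0/3 not

(0,0), (1,0), (2,3), (4,4)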